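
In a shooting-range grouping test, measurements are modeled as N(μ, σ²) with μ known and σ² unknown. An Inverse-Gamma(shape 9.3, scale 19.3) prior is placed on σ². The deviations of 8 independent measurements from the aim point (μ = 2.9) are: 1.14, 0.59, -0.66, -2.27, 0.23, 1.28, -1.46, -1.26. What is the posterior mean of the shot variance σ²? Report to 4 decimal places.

With known mean μ and an Inverse-Gamma(α, β) prior on σ², the Normal likelihood is conjugate: posterior is Inv-Gamma(α + n/2, β + Σ(xᵢ−μ)²/2).
Σ(xᵢ−μ)² = (1.14)² + (0.59)² + (-0.66)² + (-2.27)² + (0.23)² + (1.28)² + (-1.46)² + (-1.26)² = 12.6467.
Posterior: Inv-Gamma(9.3 + 8/2, 19.3 + 12.6467/2) = Inv-Gamma(13.30, 25.62335).
E[σ²|data] = β/(α−1) = 25.62335/12.30 = 2.0832.

2.0832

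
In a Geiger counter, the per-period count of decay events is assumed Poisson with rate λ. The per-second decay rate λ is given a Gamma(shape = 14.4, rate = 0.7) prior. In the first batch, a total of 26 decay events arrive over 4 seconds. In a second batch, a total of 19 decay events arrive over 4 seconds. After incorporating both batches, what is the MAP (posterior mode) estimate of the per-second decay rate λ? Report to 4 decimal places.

With a Gamma(shape α, rate β) prior, the Poisson likelihood is conjugate: the posterior is Gamma(α + ΣXᵢ, β + n).
After batch 1: Gamma(α+S, β+n) = Gamma(14.4+26, 0.7+4) = Gamma(40.4, 4.7).
After batch 2: Gamma(α+S, β+n) = Gamma(40.4+19, 4.7+4) = Gamma(59.4, 8.7).
Mode of Gamma(α,β) for α≥1 is (α−1)/β = 58.4/8.7 = 6.7126.

6.7126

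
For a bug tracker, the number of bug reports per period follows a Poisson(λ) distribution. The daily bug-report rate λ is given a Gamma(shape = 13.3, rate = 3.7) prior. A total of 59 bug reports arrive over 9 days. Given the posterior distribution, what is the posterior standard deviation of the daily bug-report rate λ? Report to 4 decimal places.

With a Gamma(shape α, rate β) prior, the Poisson likelihood is conjugate: the posterior is Gamma(α + ΣXᵢ, β + n).
Posterior: Gamma(α+S, β+n) = Gamma(13.3+59, 3.7+9) = Gamma(72.3, 12.7).
SD = √α/β = √72.3/12.7 = 0.6695.

0.6695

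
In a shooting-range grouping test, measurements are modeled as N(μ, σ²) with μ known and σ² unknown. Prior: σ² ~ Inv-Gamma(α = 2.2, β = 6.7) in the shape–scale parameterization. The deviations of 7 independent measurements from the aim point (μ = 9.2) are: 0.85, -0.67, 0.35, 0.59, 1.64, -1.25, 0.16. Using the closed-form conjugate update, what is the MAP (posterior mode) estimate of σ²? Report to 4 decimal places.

With known mean μ and an Inverse-Gamma(α, β) prior on σ², the Normal likelihood is conjugate: posterior is Inv-Gamma(α + n/2, β + Σ(xᵢ−μ)²/2).
Σ(xᵢ−μ)² = (0.85)² + (-0.67)² + (0.35)² + (0.59)² + (1.64)² + (-1.25)² + (0.16)² = 5.9197.
Posterior: Inv-Gamma(2.2 + 7/2, 6.7 + 5.9197/2) = Inv-Gamma(5.70, 9.65985).
Mode = β/(α+1) = 9.65985/6.70 = 1.4418.

1.4418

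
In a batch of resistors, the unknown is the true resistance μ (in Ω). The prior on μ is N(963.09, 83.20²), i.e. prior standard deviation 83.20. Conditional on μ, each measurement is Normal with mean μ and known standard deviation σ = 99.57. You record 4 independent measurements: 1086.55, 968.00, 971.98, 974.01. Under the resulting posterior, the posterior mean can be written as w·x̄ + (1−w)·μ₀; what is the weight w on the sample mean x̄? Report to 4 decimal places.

For Normal data with known variance σ², a Normal(μ₀, σ₀²) prior on μ is conjugate. Posterior precision = 1/σ₀² + n/σ²; posterior mean is the precision-weighted average of μ₀ and x̄.
σ₀² = 83.20² = 6922.24, σ² = 99.57² = 9914.1849. Prior precision 1/σ₀² = 1/6922.24; data precision n/σ² = 4/9914.1849.
w = (n/σ²)/(1/σ₀² + n/σ²) = n·σ₀²/(σ² + n·σ₀²) = 4·6922.24/(9914.1849 + 4·6922.24) = 27688.96/37603.1449 = 0.7363.

0.7363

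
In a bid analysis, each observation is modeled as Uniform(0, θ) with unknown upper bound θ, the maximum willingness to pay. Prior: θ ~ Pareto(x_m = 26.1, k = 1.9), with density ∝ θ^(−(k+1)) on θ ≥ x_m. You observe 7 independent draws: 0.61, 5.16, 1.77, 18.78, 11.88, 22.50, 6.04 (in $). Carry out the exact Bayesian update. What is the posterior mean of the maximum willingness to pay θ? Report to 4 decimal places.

29.4038

A Pareto(scale x_m, shape k) prior on the upper bound θ of Uniform(0, θ) is conjugate: posterior is Pareto(max(x_m, max xᵢ), k + n).
Sample maximum = 22.50; prior scale x_m = 26.1 → posterior scale = max = 26.10.
Posterior shape = 1.9 + 7 = 8.9.
E[θ|data] = k·x_m/(k−1) = 8.9·26.10/7.9 = 29.4038.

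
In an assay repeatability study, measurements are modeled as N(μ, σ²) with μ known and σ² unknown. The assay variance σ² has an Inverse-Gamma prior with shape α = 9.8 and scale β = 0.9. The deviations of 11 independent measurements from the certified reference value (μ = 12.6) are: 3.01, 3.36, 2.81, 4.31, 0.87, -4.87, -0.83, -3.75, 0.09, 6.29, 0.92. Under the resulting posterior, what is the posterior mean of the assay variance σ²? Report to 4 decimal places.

With known mean μ and an Inverse-Gamma(α, β) prior on σ², the Normal likelihood is conjugate: posterior is Inv-Gamma(α + n/2, β + Σ(xᵢ−μ)²/2).
Σ(xᵢ−μ)² = (3.01)² + (3.36)² + (2.81)² + (4.31)² + (0.87)² + (-4.87)² + (-0.83)² + (-3.75)² + (0.09)² + (6.29)² + (0.92)² = 126.4657.
Posterior: Inv-Gamma(9.8 + 11/2, 0.9 + 126.4657/2) = Inv-Gamma(15.30, 64.13285).
E[σ²|data] = β/(α−1) = 64.13285/14.30 = 4.4848.

4.4848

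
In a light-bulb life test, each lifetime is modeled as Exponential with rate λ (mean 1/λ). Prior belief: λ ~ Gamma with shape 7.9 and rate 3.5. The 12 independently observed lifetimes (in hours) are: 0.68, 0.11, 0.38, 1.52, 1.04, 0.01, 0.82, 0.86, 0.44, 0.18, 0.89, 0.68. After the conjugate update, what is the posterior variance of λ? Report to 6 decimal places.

With a Gamma(shape α, rate β) prior on the exponential rate λ, the posterior after n observations with total T = Σxᵢ is Gamma(α+n, β+T).
Sum of observations T = 7.61 hours; n = 12.
Posterior: Gamma(7.9+12, 3.5+7.61) = Gamma(19.9, 11.11).
Var = α/β² = 0.161222.

0.161222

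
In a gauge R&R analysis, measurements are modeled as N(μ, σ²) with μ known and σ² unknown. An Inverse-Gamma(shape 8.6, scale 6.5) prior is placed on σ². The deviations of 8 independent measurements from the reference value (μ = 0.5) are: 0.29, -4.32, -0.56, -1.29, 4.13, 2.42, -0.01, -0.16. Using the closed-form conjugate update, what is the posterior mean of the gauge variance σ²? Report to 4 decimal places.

With known mean μ and an Inverse-Gamma(α, β) prior on σ², the Normal likelihood is conjugate: posterior is Inv-Gamma(α + n/2, β + Σ(xᵢ−μ)²/2).
Σ(xᵢ−μ)² = (0.29)² + (-4.32)² + (-0.56)² + (-1.29)² + (4.13)² + (2.42)² + (-0.01)² + (-0.16)² = 43.6632.
Posterior: Inv-Gamma(8.6 + 8/2, 6.5 + 43.6632/2) = Inv-Gamma(12.60, 28.33160).
E[σ²|data] = β/(α−1) = 28.33160/11.60 = 2.4424.

2.4424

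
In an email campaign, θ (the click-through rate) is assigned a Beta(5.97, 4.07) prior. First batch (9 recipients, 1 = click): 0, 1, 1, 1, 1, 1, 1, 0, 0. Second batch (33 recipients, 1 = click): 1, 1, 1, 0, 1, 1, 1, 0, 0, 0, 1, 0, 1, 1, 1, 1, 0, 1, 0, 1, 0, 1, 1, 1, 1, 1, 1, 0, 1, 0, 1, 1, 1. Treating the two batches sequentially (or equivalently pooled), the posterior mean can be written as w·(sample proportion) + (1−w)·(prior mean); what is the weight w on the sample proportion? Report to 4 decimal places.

0.8071

The Beta prior is conjugate to a Binomial/Bernoulli likelihood; the update adds successes to α and failures to β.
Total number of recipients: n = 9 + 33 = 42.
Posterior mean = (α₀+k)/(α₀+β₀+n) = [n/(α₀+β₀+n)]·(k/n) + [(α₀+β₀)/(α₀+β₀+n)]·α₀/(α₀+β₀), so only n and the prior enter the weight.
The weight on the data is w = n/(α₀+β₀+n) = 42/(5.97+4.07+42) = 42/52.04 = 0.8071.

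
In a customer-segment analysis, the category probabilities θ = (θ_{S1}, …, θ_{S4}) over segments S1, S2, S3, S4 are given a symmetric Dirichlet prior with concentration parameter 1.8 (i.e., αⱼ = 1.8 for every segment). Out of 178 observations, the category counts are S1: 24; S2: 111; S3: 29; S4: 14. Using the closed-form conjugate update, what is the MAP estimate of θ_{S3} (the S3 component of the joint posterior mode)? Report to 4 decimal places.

0.1645

The Dirichlet prior is conjugate to the Multinomial likelihood: each posterior αⱼ = prior αⱼ + observed count nⱼ.
Posterior concentration: (25.8, 112.8, 30.8, 15.8), total = 185.2.
Joint mode component: (α_{S3}−1)/(Σα−K) = 29.8/181.2 = 0.1645.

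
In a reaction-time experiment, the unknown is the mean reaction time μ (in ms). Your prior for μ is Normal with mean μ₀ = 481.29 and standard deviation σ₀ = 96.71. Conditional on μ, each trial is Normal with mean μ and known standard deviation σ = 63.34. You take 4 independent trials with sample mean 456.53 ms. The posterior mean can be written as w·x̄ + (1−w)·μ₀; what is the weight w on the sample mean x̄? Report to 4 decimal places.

For Normal data with known variance σ², a Normal(μ₀, σ₀²) prior on μ is conjugate. Posterior precision = 1/σ₀² + n/σ²; posterior mean is the precision-weighted average of μ₀ and x̄.
σ₀² = 96.71² = 9352.8241, σ² = 63.34² = 4011.9556. Prior precision 1/σ₀² = 1/9352.8241; data precision n/σ² = 4/4011.9556.
w = (n/σ²)/(1/σ₀² + n/σ²) = n·σ₀²/(σ² + n·σ₀²) = 4·9352.8241/(4011.9556 + 4·9352.8241) = 37411.2964/41423.252 = 0.9031.

0.9031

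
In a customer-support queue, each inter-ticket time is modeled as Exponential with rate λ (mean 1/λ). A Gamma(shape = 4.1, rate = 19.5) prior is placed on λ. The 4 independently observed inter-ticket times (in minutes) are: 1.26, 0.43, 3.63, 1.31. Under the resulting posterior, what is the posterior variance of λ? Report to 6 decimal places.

0.011863

With a Gamma(shape α, rate β) prior on the exponential rate λ, the posterior after n observations with total T = Σxᵢ is Gamma(α+n, β+T).
Sum of observations T = 6.63 minutes; n = 4.
Posterior: Gamma(4.1+4, 19.5+6.63) = Gamma(8.1, 26.13).
Var = α/β² = 0.011863.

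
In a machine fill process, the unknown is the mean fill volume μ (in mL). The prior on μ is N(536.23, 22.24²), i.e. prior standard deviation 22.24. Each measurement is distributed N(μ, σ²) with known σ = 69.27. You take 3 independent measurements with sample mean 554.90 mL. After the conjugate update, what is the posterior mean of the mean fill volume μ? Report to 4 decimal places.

For Normal data with known variance σ², a Normal(μ₀, σ₀²) prior on μ is conjugate. Posterior precision = 1/σ₀² + n/σ²; posterior mean is the precision-weighted average of μ₀ and x̄.
n·x̄ = 3·554.90 = 1664.7.
σ₀² = 22.24² = 494.6176, σ² = 69.27² = 4798.3329; σ² + n·σ₀² = 4798.3329 + 3·494.6176 = 6282.1857.
Posterior mean = (μ₀/σ₀² + n·x̄/σ²)/(1/σ₀² + n/σ²) = (σ²·μ₀ + σ₀²·n·x̄)/(σ² + n·σ₀²) = (4798.3329·536.23 + 494.6176·1664.7)/6282.1857 = 3396399.969687/6282.1857 = 540.6399.

540.6399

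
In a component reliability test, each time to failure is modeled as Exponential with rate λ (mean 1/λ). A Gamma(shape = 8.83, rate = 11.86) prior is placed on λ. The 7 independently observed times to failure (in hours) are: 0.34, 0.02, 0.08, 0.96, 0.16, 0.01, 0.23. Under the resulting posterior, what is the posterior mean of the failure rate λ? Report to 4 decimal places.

1.1589

With a Gamma(shape α, rate β) prior on the exponential rate λ, the posterior after n observations with total T = Σxᵢ is Gamma(α+n, β+T).
Sum of observations T = 1.80 hours; n = 7.
Posterior: Gamma(8.83+7, 11.86+1.80) = Gamma(15.83, 13.66).
Posterior mean of λ = α/β = 15.83/13.66 = 1.1589.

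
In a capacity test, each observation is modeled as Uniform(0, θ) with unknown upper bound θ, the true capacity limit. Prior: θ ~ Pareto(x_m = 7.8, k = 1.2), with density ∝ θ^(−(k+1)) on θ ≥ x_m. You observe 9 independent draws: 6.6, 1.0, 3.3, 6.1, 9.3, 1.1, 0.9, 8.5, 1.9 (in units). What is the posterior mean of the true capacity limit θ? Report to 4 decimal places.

10.3109

A Pareto(scale x_m, shape k) prior on the upper bound θ of Uniform(0, θ) is conjugate: posterior is Pareto(max(x_m, max xᵢ), k + n).
Sample maximum = 9.3; prior scale x_m = 7.8 → posterior scale = max = 9.3.
Posterior shape = 1.2 + 9 = 10.2.
E[θ|data] = k·x_m/(k−1) = 10.2·9.3/9.2 = 10.3109.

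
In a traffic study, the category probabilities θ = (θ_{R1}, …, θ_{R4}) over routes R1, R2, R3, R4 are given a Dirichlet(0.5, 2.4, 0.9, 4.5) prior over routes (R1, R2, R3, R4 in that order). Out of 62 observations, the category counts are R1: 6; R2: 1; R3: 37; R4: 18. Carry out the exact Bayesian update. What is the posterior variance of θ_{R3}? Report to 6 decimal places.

The Dirichlet prior is conjugate to the Multinomial likelihood: each posterior αⱼ = prior αⱼ + observed count nⱼ.
Posterior concentration: (6.5, 3.4, 37.9, 22.5), total = 70.3.
Var[θ_j] = α_j(Σα−α_j)/((Σα)²(Σα+1)) = 37.9·32.4/(70.3²·71.3) = 0.003485.

0.003485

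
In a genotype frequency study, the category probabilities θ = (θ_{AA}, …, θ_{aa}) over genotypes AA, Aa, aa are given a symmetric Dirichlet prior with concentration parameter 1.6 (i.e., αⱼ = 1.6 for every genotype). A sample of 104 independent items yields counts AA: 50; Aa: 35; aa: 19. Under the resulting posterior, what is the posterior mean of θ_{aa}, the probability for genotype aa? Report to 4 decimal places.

The Dirichlet prior is conjugate to the Multinomial likelihood: each posterior αⱼ = prior αⱼ + observed count nⱼ.
Posterior concentration: (51.6, 36.6, 20.6), total = 108.8.
E[θ_{aa}|data] = α_{aa}/Σα = 20.6/108.8 = 0.1893.

0.1893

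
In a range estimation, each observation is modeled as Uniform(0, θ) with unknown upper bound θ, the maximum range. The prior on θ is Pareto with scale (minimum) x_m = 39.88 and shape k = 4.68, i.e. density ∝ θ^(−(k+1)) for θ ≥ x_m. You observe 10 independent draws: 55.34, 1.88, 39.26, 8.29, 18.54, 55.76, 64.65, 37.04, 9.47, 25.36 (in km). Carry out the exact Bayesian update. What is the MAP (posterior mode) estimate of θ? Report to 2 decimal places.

64.65

A Pareto(scale x_m, shape k) prior on the upper bound θ of Uniform(0, θ) is conjugate: posterior is Pareto(max(x_m, max xᵢ), k + n).
Sample maximum = 64.65; prior scale x_m = 39.88 → posterior scale = max = 64.65.
Posterior shape = 4.68 + 10 = 14.68.
The Pareto density is decreasing on [x_m, ∞), so the mode is x_m = 64.65.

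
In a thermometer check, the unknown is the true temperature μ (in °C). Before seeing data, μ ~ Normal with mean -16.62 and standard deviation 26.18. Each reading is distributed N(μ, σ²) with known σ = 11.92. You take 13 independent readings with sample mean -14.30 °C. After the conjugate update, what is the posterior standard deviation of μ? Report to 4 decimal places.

For Normal data with known variance σ², a Normal(μ₀, σ₀²) prior on μ is conjugate. Posterior precision = 1/σ₀² + n/σ²; posterior mean is the precision-weighted average of μ₀ and x̄.
σ₀² = 26.18² = 685.3924, σ² = 11.92² = 142.0864; σ² + n·σ₀² = 142.0864 + 13·685.3924 = 9052.1876.
Posterior precision = 1/σ₀² + n/σ² = 1/685.3924 + 13/142.0864 = (σ² + n·σ₀²)/(σ₀²σ²) = 9052.1876/(685.3924·142.0864); posterior variance σₙ² = σ₀²σ²/(σ² + n·σ₀²) = 685.3924·142.0864/9052.1876 = 10.758166.
Posterior SD = √σₙ² = √(685.3924·142.0864/9052.1876) = 3.2800.

3.2800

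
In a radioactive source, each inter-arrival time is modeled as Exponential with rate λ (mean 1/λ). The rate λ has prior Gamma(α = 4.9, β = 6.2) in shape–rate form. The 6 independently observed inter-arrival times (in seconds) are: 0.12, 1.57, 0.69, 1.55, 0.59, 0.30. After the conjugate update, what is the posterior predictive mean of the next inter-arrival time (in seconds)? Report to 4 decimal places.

1.1131

With a Gamma(shape α, rate β) prior on the exponential rate λ, the posterior after n observations with total T = Σxᵢ is Gamma(α+n, β+T).
Sum of observations T = 4.82 seconds; n = 6.
Posterior: Gamma(4.9+6, 6.2+4.82) = Gamma(10.9, 11.02).
The predictive distribution for the next observation is Lomax; its mean is β/(α−1) = 11.02/9.9 = 1.1131.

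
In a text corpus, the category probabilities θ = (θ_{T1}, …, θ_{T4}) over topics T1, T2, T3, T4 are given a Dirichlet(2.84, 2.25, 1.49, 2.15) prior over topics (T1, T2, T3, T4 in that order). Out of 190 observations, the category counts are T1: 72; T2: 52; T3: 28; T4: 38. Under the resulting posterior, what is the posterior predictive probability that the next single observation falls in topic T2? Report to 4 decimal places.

The Dirichlet prior is conjugate to the Multinomial likelihood: each posterior αⱼ = prior αⱼ + observed count nⱼ.
Posterior concentration: (74.84, 54.25, 29.49, 40.15), total = 198.73.
P(next = T2 | data) = α_{T2}/Σα = 0.2730.

0.2730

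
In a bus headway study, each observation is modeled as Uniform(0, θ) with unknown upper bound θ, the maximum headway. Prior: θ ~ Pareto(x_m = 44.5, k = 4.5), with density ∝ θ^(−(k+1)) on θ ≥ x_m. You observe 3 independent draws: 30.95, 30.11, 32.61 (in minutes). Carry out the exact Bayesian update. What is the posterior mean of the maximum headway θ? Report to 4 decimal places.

51.3462

A Pareto(scale x_m, shape k) prior on the upper bound θ of Uniform(0, θ) is conjugate: posterior is Pareto(max(x_m, max xᵢ), k + n).
Sample maximum = 32.61; prior scale x_m = 44.5 → posterior scale = max = 44.50.
Posterior shape = 4.5 + 3 = 7.5.
E[θ|data] = k·x_m/(k−1) = 7.5·44.50/6.5 = 51.3462.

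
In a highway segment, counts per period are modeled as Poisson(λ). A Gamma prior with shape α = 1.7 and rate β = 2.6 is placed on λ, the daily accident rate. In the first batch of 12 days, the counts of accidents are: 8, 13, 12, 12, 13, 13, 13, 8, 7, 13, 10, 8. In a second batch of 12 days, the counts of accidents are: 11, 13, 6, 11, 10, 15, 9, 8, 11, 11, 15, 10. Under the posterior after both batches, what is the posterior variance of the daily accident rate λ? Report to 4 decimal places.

0.3699

With a Gamma(shape α, rate β) prior, the Poisson likelihood is conjugate: the posterior is Gamma(α + ΣXᵢ, β + n).
Batch 1: sum of counts S = 130 over n = 12 days.
After batch 1: Gamma(α+S, β+n) = Gamma(1.7+130, 2.6+12) = Gamma(131.7, 14.6).
Batch 2: sum of counts S = 130 over n = 12 days.
After batch 2: Gamma(α+S, β+n) = Gamma(131.7+130, 14.6+12) = Gamma(261.7, 26.6).
Var = α/β² = 261.7/26.6² = 0.3699.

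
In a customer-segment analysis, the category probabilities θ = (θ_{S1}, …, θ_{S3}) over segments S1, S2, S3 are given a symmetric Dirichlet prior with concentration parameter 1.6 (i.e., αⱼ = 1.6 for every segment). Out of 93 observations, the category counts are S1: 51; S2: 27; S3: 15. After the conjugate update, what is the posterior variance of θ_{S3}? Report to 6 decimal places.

0.001426

The Dirichlet prior is conjugate to the Multinomial likelihood: each posterior αⱼ = prior αⱼ + observed count nⱼ.
Posterior concentration: (52.6, 28.6, 16.6), total = 97.8.
Var[θ_j] = α_j(Σα−α_j)/((Σα)²(Σα+1)) = 16.6·81.2/(97.8²·98.8) = 0.001426.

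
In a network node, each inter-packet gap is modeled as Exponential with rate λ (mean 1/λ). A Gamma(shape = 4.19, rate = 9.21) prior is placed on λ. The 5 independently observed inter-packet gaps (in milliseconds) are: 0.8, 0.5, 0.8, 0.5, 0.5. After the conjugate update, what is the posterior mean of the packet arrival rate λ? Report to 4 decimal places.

With a Gamma(shape α, rate β) prior on the exponential rate λ, the posterior after n observations with total T = Σxᵢ is Gamma(α+n, β+T).
Sum of observations T = 3.1 milliseconds; n = 5.
Posterior: Gamma(4.19+5, 9.21+3.1) = Gamma(9.19, 12.31).
Posterior mean of λ = α/β = 9.19/12.31 = 0.7465.

0.7465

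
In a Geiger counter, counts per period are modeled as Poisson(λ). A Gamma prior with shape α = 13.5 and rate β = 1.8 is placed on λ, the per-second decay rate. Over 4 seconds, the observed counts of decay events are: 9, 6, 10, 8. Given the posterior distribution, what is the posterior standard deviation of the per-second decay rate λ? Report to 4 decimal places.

1.1757

With a Gamma(shape α, rate β) prior, the Poisson likelihood is conjugate: the posterior is Gamma(α + ΣXᵢ, β + n).
Sum of counts S = 33 over n = 4 seconds.
Posterior: Gamma(α+S, β+n) = Gamma(13.5+33, 1.8+4) = Gamma(46.5, 5.8).
SD = √α/β = √46.5/5.8 = 1.1757.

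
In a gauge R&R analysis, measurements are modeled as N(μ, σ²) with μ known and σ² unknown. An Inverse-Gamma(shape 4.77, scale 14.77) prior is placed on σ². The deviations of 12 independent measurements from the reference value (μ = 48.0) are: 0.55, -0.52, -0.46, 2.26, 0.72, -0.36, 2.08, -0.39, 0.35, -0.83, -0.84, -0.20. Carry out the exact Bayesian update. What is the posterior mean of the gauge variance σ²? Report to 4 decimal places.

With known mean μ and an Inverse-Gamma(α, β) prior on σ², the Normal likelihood is conjugate: posterior is Inv-Gamma(α + n/2, β + Σ(xᵢ−μ)²/2).
Σ(xᵢ−μ)² = (0.55)² + (-0.52)² + (-0.46)² + (2.26)² + (0.72)² + (-0.36)² + (2.08)² + (-0.39)² + (0.35)² + (-0.83)² + (-0.84)² + (-0.20)² = 12.5756.
Posterior: Inv-Gamma(4.77 + 12/2, 14.77 + 12.5756/2) = Inv-Gamma(10.77, 21.05780).
E[σ²|data] = β/(α−1) = 21.05780/9.77 = 2.1554.

2.1554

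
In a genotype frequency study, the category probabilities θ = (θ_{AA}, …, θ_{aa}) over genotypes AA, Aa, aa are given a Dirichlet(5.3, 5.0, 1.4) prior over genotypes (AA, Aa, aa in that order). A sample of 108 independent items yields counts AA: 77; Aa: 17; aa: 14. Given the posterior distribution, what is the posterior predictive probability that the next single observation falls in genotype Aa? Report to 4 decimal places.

0.1838

The Dirichlet prior is conjugate to the Multinomial likelihood: each posterior αⱼ = prior αⱼ + observed count nⱼ.
Posterior concentration: (82.3, 22.0, 15.4), total = 119.7.
P(next = Aa | data) = α_{Aa}/Σα = 0.1838.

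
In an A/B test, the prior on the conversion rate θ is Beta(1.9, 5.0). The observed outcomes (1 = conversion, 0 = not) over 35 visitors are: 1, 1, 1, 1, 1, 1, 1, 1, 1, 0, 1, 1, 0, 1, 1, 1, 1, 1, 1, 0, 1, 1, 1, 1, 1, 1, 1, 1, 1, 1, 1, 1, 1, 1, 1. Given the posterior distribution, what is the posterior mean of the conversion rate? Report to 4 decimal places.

0.8091

The Beta prior is conjugate to a Binomial/Bernoulli likelihood; the update adds successes to α and failures to β.
Posterior: Beta(α+k, β+n−k) = Beta(1.9+32, 5.0+3) = Beta(33.9, 8.0).
Posterior mean = α/(α+β) = 33.9/41.9 = 0.8091.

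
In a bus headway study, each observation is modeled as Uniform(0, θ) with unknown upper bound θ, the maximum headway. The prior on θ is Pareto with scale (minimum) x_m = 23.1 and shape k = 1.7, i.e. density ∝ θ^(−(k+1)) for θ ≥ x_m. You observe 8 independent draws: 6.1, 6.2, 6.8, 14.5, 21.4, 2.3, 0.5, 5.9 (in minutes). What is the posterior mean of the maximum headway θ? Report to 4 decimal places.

A Pareto(scale x_m, shape k) prior on the upper bound θ of Uniform(0, θ) is conjugate: posterior is Pareto(max(x_m, max xᵢ), k + n).
Sample maximum = 21.4; prior scale x_m = 23.1 → posterior scale = max = 23.1.
Posterior shape = 1.7 + 8 = 9.7.
E[θ|data] = k·x_m/(k−1) = 9.7·23.1/8.7 = 25.7552.

25.7552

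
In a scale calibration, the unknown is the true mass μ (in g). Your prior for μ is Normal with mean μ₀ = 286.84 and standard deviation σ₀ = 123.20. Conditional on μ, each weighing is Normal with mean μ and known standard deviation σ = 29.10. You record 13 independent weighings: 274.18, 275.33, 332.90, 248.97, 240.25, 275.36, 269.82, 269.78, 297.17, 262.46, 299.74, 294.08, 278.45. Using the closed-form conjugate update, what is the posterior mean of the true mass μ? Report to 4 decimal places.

For Normal data with known variance σ², a Normal(μ₀, σ₀²) prior on μ is conjugate. Posterior precision = 1/σ₀² + n/σ²; posterior mean is the precision-weighted average of μ₀ and x̄.
Σxᵢ = 274.18 + 275.33 + 332.90 + 248.97 + 240.25 + 275.36 + 269.82 + 269.78 + 297.17 + 262.46 + 299.74 + 294.08 + 278.45 = 3618.49, so n·x̄ = 3618.49.
σ₀² = 123.20² = 15178.24, σ² = 29.10² = 846.81; σ² + n·σ₀² = 846.81 + 13·15178.24 = 198163.93.
Posterior mean = (μ₀/σ₀² + n·x̄/σ²)/(1/σ₀² + n/σ²) = (σ²·μ₀ + σ₀²·n·x̄)/(σ² + n·σ₀²) = (846.81·286.84 + 15178.24·3618.49)/198163.93 = 55165208.638/198163.93 = 278.3817.

278.3817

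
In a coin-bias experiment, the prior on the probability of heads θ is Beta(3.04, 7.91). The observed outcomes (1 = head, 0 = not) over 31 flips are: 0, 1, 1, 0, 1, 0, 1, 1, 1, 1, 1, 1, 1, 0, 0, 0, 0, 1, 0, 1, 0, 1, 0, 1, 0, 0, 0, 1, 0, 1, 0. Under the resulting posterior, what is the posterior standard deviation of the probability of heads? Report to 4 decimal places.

The Beta prior is conjugate to a Binomial/Bernoulli likelihood; the update adds successes to α and failures to β.
Posterior: Beta(α+k, β+n−k) = Beta(3.04+16, 7.91+15) = Beta(19.04, 22.91).
Var = αβ/((α+β)²(α+β+1)) = 19.04·22.91/(41.95²·42.95) = 0.00577118; SD = √0.00577118 = 0.0760.

0.0760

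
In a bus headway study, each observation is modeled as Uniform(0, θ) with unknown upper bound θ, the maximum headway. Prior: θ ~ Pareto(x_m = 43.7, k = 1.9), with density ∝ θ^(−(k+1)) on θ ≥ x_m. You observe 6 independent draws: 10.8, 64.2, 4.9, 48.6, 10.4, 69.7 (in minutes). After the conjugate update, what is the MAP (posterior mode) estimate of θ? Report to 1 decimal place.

A Pareto(scale x_m, shape k) prior on the upper bound θ of Uniform(0, θ) is conjugate: posterior is Pareto(max(x_m, max xᵢ), k + n).
Sample maximum = 69.7; prior scale x_m = 43.7 → posterior scale = max = 69.7.
Posterior shape = 1.9 + 6 = 7.9.
The Pareto density is decreasing on [x_m, ∞), so the mode is x_m = 69.7.

69.7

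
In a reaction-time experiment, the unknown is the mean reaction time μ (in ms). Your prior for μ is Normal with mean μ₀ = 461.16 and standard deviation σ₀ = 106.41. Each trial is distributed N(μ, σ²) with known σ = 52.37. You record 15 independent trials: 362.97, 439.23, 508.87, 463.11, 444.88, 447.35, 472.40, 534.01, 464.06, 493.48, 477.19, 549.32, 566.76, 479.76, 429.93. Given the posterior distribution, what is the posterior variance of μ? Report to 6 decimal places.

179.935592

For Normal data with known variance σ², a Normal(μ₀, σ₀²) prior on μ is conjugate. Posterior precision = 1/σ₀² + n/σ²; posterior mean is the precision-weighted average of μ₀ and x̄.
σ₀² = 106.41² = 11323.0881, σ² = 52.37² = 2742.6169; σ² + n·σ₀² = 2742.6169 + 15·11323.0881 = 172588.9384.
Posterior precision = 1/σ₀² + n/σ² = 1/11323.0881 + 15/2742.6169 = (σ² + n·σ₀²)/(σ₀²σ²) = 172588.9384/(11323.0881·2742.6169); posterior variance σₙ² = σ₀²σ²/(σ² + n·σ₀²) = 11323.0881·2742.6169/172588.9384 = 179.935592.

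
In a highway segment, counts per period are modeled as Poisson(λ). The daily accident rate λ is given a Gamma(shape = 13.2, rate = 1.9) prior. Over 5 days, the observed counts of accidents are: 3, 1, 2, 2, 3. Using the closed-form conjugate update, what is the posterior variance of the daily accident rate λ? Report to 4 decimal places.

0.5083

With a Gamma(shape α, rate β) prior, the Poisson likelihood is conjugate: the posterior is Gamma(α + ΣXᵢ, β + n).
Sum of counts S = 11 over n = 5 days.
Posterior: Gamma(α+S, β+n) = Gamma(13.2+11, 1.9+5) = Gamma(24.2, 6.9).
Var = α/β² = 24.2/6.9² = 0.5083.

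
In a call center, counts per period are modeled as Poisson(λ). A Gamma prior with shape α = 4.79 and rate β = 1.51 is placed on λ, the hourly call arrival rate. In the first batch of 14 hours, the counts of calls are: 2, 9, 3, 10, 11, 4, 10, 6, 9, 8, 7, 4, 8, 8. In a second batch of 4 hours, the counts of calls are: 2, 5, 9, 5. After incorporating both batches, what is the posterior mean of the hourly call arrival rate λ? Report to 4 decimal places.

6.3962

With a Gamma(shape α, rate β) prior, the Poisson likelihood is conjugate: the posterior is Gamma(α + ΣXᵢ, β + n).
Batch 1: sum of counts S = 99 over n = 14 hours.
After batch 1: Gamma(α+S, β+n) = Gamma(4.79+99, 1.51+14) = Gamma(103.79, 15.51).
Batch 2: sum of counts S = 21 over n = 4 hours.
After batch 2: Gamma(α+S, β+n) = Gamma(103.79+21, 15.51+4) = Gamma(124.79, 19.51).
Posterior mean = α/β = 124.79/19.51 = 6.3962.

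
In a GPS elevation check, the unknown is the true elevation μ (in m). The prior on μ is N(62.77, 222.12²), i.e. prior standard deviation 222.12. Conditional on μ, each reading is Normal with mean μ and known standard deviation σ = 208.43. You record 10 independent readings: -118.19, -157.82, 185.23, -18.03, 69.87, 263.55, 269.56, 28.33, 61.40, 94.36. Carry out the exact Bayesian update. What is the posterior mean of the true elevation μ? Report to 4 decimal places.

67.4168

For Normal data with known variance σ², a Normal(μ₀, σ₀²) prior on μ is conjugate. Posterior precision = 1/σ₀² + n/σ²; posterior mean is the precision-weighted average of μ₀ and x̄.
Σxᵢ = (-118.19) + (-157.82) + 185.23 + (-18.03) + 69.87 + 263.55 + 269.56 + 28.33 + 61.40 + 94.36 = 678.26, so n·x̄ = 678.26.
σ₀² = 222.12² = 49337.2944, σ² = 208.43² = 43443.0649; σ² + n·σ₀² = 43443.0649 + 10·49337.2944 = 536816.0089.
Posterior mean = (μ₀/σ₀² + n·x̄/σ²)/(1/σ₀² + n/σ²) = (σ²·μ₀ + σ₀²·n·x̄)/(σ² + n·σ₀²) = (43443.0649·62.77 + 49337.2944·678.26)/536816.0089 = 36190434.483517/536816.0089 = 67.4168.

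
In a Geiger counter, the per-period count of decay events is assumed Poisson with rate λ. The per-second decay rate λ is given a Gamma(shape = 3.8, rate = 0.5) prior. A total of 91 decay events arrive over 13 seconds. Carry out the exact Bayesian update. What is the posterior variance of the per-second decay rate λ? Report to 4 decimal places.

0.5202

With a Gamma(shape α, rate β) prior, the Poisson likelihood is conjugate: the posterior is Gamma(α + ΣXᵢ, β + n).
Posterior: Gamma(α+S, β+n) = Gamma(3.8+91, 0.5+13) = Gamma(94.8, 13.5).
Var = α/β² = 94.8/13.5² = 0.5202.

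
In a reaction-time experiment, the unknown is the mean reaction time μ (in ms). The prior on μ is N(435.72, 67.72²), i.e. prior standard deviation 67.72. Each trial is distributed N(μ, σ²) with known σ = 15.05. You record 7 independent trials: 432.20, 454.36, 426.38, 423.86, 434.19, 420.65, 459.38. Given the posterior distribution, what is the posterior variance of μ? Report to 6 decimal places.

32.130794

For Normal data with known variance σ², a Normal(μ₀, σ₀²) prior on μ is conjugate. Posterior precision = 1/σ₀² + n/σ²; posterior mean is the precision-weighted average of μ₀ and x̄.
σ₀² = 67.72² = 4585.9984, σ² = 15.05² = 226.5025; σ² + n·σ₀² = 226.5025 + 7·4585.9984 = 32328.4913.
Posterior precision = 1/σ₀² + n/σ² = 1/4585.9984 + 7/226.5025 = (σ² + n·σ₀²)/(σ₀²σ²) = 32328.4913/(4585.9984·226.5025); posterior variance σₙ² = σ₀²σ²/(σ² + n·σ₀²) = 4585.9984·226.5025/32328.4913 = 32.130794.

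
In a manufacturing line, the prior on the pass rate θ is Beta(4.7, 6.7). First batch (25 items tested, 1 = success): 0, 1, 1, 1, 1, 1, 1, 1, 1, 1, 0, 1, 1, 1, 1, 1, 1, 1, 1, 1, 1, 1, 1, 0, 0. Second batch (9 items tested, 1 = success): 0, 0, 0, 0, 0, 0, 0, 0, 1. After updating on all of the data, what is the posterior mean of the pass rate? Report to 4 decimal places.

0.5881

The Beta prior is conjugate to a Binomial/Bernoulli likelihood; the update adds successes to α and failures to β.
After batch 1: Beta(4.7+21, 6.7+4) = Beta(25.7, 10.7).
After batch 2: Beta(25.7+1, 10.7+8) = Beta(26.7, 18.7).
Posterior mean = α/(α+β) = 26.7/45.4 = 0.5881.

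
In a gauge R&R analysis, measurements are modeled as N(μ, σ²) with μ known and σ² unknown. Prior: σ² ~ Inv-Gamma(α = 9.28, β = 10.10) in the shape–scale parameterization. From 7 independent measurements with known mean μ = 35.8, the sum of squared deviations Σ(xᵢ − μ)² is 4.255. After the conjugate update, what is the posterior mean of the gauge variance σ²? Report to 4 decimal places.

1.0380

With known mean μ and an Inverse-Gamma(α, β) prior on σ², the Normal likelihood is conjugate: posterior is Inv-Gamma(α + n/2, β + Σ(xᵢ−μ)²/2).
Posterior: Inv-Gamma(9.28 + 7/2, 10.10 + 4.255/2) = Inv-Gamma(12.78, 12.2275).
E[σ²|data] = β/(α−1) = 12.2275/11.78 = 1.0380.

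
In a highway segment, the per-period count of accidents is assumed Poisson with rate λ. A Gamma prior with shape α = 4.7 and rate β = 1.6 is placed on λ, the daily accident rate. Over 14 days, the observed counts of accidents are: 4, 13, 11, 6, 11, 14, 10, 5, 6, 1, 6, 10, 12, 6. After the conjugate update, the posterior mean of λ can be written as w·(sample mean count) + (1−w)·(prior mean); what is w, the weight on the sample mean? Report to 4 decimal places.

With a Gamma(shape α, rate β) prior, the Poisson likelihood is conjugate: the posterior is Gamma(α + ΣXᵢ, β + n).
Posterior mean = (α₀+S)/(β₀+n) = [n/(β₀+n)]·(S/n) + [β₀/(β₀+n)]·(α₀/β₀), so only n and β₀ enter the weight.
Weight on data w = n/(β₀+n) = 14/(1.6+14) = 14/15.6 = 0.8974.

0.8974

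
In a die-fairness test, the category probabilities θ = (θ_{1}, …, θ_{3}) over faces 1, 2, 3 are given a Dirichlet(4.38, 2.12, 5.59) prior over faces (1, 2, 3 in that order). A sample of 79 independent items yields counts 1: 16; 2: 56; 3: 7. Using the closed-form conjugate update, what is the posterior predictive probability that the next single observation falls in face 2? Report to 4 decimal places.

The Dirichlet prior is conjugate to the Multinomial likelihood: each posterior αⱼ = prior αⱼ + observed count nⱼ.
Posterior concentration: (20.38, 58.12, 12.59), total = 91.09.
P(next = 2 | data) = α_{2}/Σα = 0.6381.

0.6381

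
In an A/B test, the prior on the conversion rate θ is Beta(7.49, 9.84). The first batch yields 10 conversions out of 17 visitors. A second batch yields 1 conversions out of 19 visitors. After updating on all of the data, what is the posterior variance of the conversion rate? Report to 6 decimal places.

0.004169

The Beta prior is conjugate to a Binomial/Bernoulli likelihood; the update adds successes to α and failures to β.
After batch 1: Beta(7.49+10, 9.84+7) = Beta(17.49, 16.84).
After batch 2: Beta(17.49+1, 16.84+18) = Beta(18.49, 34.84).
Var = αβ/((α+β)²(α+β+1)) = 18.49·34.84/(53.33²·54.33) = 0.004169.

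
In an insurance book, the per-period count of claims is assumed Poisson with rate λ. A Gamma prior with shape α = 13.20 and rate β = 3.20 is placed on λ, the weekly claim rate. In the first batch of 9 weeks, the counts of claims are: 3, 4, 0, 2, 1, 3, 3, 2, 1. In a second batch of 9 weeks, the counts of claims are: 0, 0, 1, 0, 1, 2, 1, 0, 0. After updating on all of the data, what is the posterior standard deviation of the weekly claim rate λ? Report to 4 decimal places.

0.2877

With a Gamma(shape α, rate β) prior, the Poisson likelihood is conjugate: the posterior is Gamma(α + ΣXᵢ, β + n).
Batch 1: sum of counts S = 19 over n = 9 weeks.
After batch 1: Gamma(α+S, β+n) = Gamma(13.20+19, 3.20+9) = Gamma(32.20, 12.20).
Batch 2: sum of counts S = 5 over n = 9 weeks.
After batch 2: Gamma(α+S, β+n) = Gamma(32.20+5, 12.20+9) = Gamma(37.20, 21.20).
SD = √α/β = √37.20/21.20 = 0.2877.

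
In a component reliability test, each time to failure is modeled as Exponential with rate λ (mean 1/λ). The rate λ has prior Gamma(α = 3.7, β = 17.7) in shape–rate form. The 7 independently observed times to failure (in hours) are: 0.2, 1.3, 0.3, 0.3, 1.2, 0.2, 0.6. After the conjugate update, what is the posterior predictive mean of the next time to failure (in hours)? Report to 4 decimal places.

2.2474

With a Gamma(shape α, rate β) prior on the exponential rate λ, the posterior after n observations with total T = Σxᵢ is Gamma(α+n, β+T).
Sum of observations T = 4.1 hours; n = 7.
Posterior: Gamma(3.7+7, 17.7+4.1) = Gamma(10.7, 21.8).
The predictive distribution for the next observation is Lomax; its mean is β/(α−1) = 21.8/9.7 = 2.2474.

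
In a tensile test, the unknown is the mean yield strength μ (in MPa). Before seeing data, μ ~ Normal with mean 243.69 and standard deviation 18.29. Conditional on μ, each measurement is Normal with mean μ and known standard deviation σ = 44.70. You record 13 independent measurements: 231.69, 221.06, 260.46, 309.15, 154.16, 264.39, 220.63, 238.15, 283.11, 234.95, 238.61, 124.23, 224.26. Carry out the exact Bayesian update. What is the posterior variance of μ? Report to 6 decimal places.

105.312658

For Normal data with known variance σ², a Normal(μ₀, σ₀²) prior on μ is conjugate. Posterior precision = 1/σ₀² + n/σ²; posterior mean is the precision-weighted average of μ₀ and x̄.
σ₀² = 18.29² = 334.5241, σ² = 44.70² = 1998.09; σ² + n·σ₀² = 1998.09 + 13·334.5241 = 6346.9033.
Posterior precision = 1/σ₀² + n/σ² = 1/334.5241 + 13/1998.09 = (σ² + n·σ₀²)/(σ₀²σ²) = 6346.9033/(334.5241·1998.09); posterior variance σₙ² = σ₀²σ²/(σ² + n·σ₀²) = 334.5241·1998.09/6346.9033 = 105.312658.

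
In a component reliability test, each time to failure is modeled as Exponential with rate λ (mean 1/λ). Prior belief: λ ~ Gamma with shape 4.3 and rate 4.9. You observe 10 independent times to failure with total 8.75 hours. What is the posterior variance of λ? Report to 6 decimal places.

0.076749

With a Gamma(shape α, rate β) prior on the exponential rate λ, the posterior after n observations with total T = Σxᵢ is Gamma(α+n, β+T).
Posterior: Gamma(4.3+10, 4.9+8.75) = Gamma(14.3, 13.65).
Var = α/β² = 0.076749.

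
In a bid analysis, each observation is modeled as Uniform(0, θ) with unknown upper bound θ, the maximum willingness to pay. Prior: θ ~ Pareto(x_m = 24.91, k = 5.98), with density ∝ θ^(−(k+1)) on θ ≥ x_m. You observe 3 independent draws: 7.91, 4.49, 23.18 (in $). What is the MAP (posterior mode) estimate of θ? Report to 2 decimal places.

A Pareto(scale x_m, shape k) prior on the upper bound θ of Uniform(0, θ) is conjugate: posterior is Pareto(max(x_m, max xᵢ), k + n).
Sample maximum = 23.18; prior scale x_m = 24.91 → posterior scale = max = 24.91.
Posterior shape = 5.98 + 3 = 8.98.
The Pareto density is decreasing on [x_m, ∞), so the mode is x_m = 24.91.

24.91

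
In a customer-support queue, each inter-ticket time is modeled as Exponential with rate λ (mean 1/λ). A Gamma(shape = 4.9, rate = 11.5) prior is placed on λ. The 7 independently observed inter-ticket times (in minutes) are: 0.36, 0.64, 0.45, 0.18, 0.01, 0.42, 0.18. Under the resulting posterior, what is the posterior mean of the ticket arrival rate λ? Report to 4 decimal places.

With a Gamma(shape α, rate β) prior on the exponential rate λ, the posterior after n observations with total T = Σxᵢ is Gamma(α+n, β+T).
Sum of observations T = 2.24 minutes; n = 7.
Posterior: Gamma(4.9+7, 11.5+2.24) = Gamma(11.9, 13.74).
Posterior mean of λ = α/β = 11.9/13.74 = 0.8661.

0.8661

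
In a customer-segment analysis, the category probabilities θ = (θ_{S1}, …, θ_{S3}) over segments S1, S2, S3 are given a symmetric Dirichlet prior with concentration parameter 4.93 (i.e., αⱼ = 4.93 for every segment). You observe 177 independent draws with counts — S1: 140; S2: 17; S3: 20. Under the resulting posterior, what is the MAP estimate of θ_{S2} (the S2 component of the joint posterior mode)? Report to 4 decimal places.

The Dirichlet prior is conjugate to the Multinomial likelihood: each posterior αⱼ = prior αⱼ + observed count nⱼ.
Posterior concentration: (144.93, 21.93, 24.93), total = 191.79.
Joint mode component: (α_{S2}−1)/(Σα−K) = 20.93/188.79 = 0.1109.

0.1109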